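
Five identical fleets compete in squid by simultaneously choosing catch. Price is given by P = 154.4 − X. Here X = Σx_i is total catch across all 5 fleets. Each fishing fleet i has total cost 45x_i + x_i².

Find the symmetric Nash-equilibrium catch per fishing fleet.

13.675

A representative fishing fleet's profit is π_i = x_i(154.4 − X) − 45x_i − x_i², with X = x_i + Σ_{j≠i} x_j.
First-order condition: 109.4 − 4x_i − Σ_{j≠i} x_j = 0.
Imposing symmetry (x_j = x for all j) turns Σ_{j≠i} x_j into 4x, so 109.4 = 8x and x = 13.675.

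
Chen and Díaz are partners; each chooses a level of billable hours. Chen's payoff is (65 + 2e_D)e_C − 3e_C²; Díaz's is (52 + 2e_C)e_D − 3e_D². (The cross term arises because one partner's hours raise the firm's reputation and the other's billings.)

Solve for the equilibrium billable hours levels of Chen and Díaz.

Expanding Chen's payoff: 65e_C + 2e_De_C − 3e_C².
∂π/∂e_C = 65 + 2e_D − 6e_C = 0, so e_C = 65/6 + (1/3)e_D.
Likewise for Díaz: e_D = 26/3 + (1/3)e_C.
Substituting the second reaction function into the first: e_C = 65/6 + (1/3)(26/3 + (1/3)e_C), which gives (8/9)e_C = 247/18 ⇒ e_C = 15.4375.
Then e_D = 26/3 + (1/3)·15.4375 = 13.8125.

15.4375, 13.8125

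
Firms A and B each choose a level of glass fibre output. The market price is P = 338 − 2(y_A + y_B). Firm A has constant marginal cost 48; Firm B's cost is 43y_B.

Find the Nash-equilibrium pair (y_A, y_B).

47.5, 50

Firm A's profit: π = y_A(338 − 2(y_A + y_B)) − 48y_A.
∂π/∂y_A = 290 − 4y_A − 2y_B = 0, so y_A = 72.5 − 0.5y_B.
By the same steps for B: y_B = 73.75 − 0.5y_A.
Substituting the second reaction function into the first: y_A = 72.5 − 0.5(73.75 − 0.5y_A), which gives 0.75y_A = 35.625 ⇒ y_A = 47.5.
Then y_B = 73.75 − 0.5·47.5 = 50.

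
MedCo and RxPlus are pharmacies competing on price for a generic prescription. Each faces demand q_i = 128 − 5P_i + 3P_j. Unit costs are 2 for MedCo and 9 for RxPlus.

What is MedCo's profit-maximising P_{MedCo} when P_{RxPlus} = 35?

MedCo's profit: π = (P_{MedCo} − 2)(128 − 5P_{MedCo} + 3P_{RxPlus}).
∂π/∂P_{MedCo} = 138 − 10P_{MedCo} + 3P_{RxPlus} = 0 ⇒ P_{MedCo} = 13.8 + 0.3P_{RxPlus}.
At P_{RxPlus} = 35: P_{MedCo} = 13.8 + 0.3·35 = 24.3.

24.3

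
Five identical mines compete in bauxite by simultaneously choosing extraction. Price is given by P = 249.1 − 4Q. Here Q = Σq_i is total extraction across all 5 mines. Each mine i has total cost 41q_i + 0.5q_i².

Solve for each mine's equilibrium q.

A representative mine's profit is π_i = q_i(249.1 − 4Q) − 41q_i − 0.5q_i², with Q = q_i + Σ_{j≠i} q_j.
First-order condition: 208.1 − 9q_i − 4Σ_{j≠i} q_j = 0.
In a symmetric equilibrium every mine chooses the same q, so Σ_{j≠i} q_j = 4q. The condition becomes 208.1 − 25q = 0, giving q = 208.1/25 = 8.324.

8.324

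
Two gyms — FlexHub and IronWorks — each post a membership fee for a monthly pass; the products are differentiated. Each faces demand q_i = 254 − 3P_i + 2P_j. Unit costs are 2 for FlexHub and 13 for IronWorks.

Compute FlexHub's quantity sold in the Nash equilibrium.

FlexHub's profit: π = (P_{FlexHub} − 2)(254 − 3P_{FlexHub} + 2P_{IronWorks}).
∂π/∂P_{FlexHub} = 260 − 6P_{FlexHub} + 2P_{IronWorks} = 0 ⇒ P_{FlexHub} = 130/3 + (1/3)P_{IronWorks}.
Similarly P_{IronWorks} = 293/6 + (1/3)P_{FlexHub}.
Substituting the second reaction function into the first: P_{FlexHub} = 130/3 + (1/3)(293/6 + (1/3)P_{FlexHub}), which gives (8/9)P_{FlexHub} = 1073/18 ⇒ P_{FlexHub} = 67.0625.
Then P_{IronWorks} = 293/6 + (1/3)·67.0625 = 71.1875.
q_{FlexHub} = 254 − 3·67.0625 + 2·71.1875 = 195.1875.

195.1875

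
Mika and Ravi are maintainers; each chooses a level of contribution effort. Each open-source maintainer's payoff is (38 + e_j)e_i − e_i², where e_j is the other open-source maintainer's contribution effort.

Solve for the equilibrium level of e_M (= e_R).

38

Mika's payoff is (38 + e_R)e_M − e_M².
∂π/∂e_M = 38 + e_R − 2e_M = 0, so e_M = 19 + 0.5e_R.
Setting e_M = e_R in the reaction function: e_M = 19 + 0.5e_M, so e_M = 19 / 0.5 = 38.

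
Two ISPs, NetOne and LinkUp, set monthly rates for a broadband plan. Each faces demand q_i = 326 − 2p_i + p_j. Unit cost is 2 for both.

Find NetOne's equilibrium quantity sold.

NetOne's profit: π = (p_{NetOne} − 2)(326 − 2p_{NetOne} + p_{LinkUp}).
∂π/∂p_{NetOne} = 330 − 4p_{NetOne} + p_{LinkUp} = 0 ⇒ p_{NetOne} = 82.5 + 0.25p_{LinkUp}.
Setting p_{NetOne} = p_{LinkUp} in the reaction function: p_{NetOne} = 82.5 + 0.25p_{NetOne}, so p_{NetOne} = 82.5 / 0.75 = 110.
q_{NetOne} = 326 − 2·110 + 110 = 216.

216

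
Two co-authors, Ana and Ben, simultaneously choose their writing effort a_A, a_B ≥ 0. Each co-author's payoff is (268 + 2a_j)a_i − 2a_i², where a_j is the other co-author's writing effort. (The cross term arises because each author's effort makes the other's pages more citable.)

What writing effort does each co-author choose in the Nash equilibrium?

134

Ana's payoff is (268 + 2a_B)a_A − 2a_A².
∂π/∂a_A = 268 + 2a_B − 4a_A = 0, so a_A = 67 + 0.5a_B.
The game is symmetric, so in equilibrium a_B = a_A: the reaction function gives 0.5a_A = 67, hence a_A = 134.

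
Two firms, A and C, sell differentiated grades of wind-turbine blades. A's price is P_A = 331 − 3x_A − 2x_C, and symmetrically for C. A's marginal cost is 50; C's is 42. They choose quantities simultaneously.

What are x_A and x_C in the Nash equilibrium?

34.625, 36.625

Firm A's profit: π = x_A(331 − 3x_A − 2x_C) − 50x_A.
∂π/∂x_A = 281 − 6x_A − 2x_C = 0 ⇒ x_A = 281/6 − (1/3)x_C.
Similarly x_C = 289/6 − (1/3)x_A.
Solving the two reaction functions simultaneously: (1 − (−1/3)(−1/3))x_A = 281/6 − (1/3)·(289/6), so (8/9)x_A = 277/9 and x_A = 34.625.
Then x_C = 289/6 − (1/3)·34.625 = 36.625.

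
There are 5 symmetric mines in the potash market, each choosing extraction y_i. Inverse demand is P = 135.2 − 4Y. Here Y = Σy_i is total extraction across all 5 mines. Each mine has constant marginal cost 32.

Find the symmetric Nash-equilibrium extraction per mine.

A representative mine's profit is π_i = y_i(135.2 − 4Y) − 32y_i, with Y = y_i + Σ_{j≠i} y_j.
First-order condition: 103.2 − 8y_i − 4Σ_{j≠i} y_j = 0.
With identical mines, set every y_j = y: then 103.2 − 8y − 16y = 0, i.e. y = 103.2/24 = 4.3.

4.3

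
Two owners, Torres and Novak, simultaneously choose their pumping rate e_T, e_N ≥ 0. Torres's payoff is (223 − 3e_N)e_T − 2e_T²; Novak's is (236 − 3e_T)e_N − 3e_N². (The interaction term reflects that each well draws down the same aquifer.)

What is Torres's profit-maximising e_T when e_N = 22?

39.25

Expanding Torres's payoff: 223e_T − 3e_Ne_T − 2e_T².
∂π/∂e_T = 223 − 3e_N − 4e_T = 0, so e_T = 55.75 − 0.75e_N.
At e_N = 22: e_T = 55.75 − 0.75·22 = 39.25.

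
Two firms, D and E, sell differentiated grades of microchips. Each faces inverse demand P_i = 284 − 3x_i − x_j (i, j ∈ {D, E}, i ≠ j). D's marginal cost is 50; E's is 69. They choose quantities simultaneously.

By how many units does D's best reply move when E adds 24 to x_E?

Firm D's profit: π = x_D(284 − 3x_D − x_E) − 50x_D.
∂π/∂x_D = 234 − 6x_D − x_E = 0 ⇒ x_D = 39 − (1/6)x_E.
The reaction-function slope is −1/6, so a 24-unit rise in x_E moves x_D by −1/6 × 24 = −4. D's best response falls — the actions are strategic substitutes.

-4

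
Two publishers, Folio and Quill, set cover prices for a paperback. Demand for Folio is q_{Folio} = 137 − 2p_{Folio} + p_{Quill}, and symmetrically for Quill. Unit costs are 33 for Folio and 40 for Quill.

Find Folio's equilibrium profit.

Folio's profit: π = (p_{Folio} − 33)(137 − 2p_{Folio} + p_{Quill}).
∂π/∂p_{Folio} = 203 − 4p_{Folio} + p_{Quill} = 0 ⇒ p_{Folio} = 50.75 + 0.25p_{Quill}.
Similarly p_{Quill} = 54.25 + 0.25p_{Folio}.
Plugging p_{Quill} into Folio's best response: p_{Folio} = 50.75 + 0.25(54.25 + 0.25p_{Folio}) ⇒ 0.9375p_{Folio} = 64.3125, so p_{Folio} = 68.6.
Then p_{Quill} = 54.25 + 0.25·68.6 = 71.4.
q_{Folio} = 137 − 2·68.6 + 71.4 = 71.2.
Profit = (68.6 − 33)·71.2 = 2534.72.

2534.72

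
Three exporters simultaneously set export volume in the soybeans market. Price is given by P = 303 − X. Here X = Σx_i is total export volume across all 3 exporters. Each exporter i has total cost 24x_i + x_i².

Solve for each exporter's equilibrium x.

46.5

A representative exporter's profit is π_i = x_i(303 − X) − 24x_i − x_i², with X = x_i + Σ_{j≠i} x_j.
First-order condition: 279 − 4x_i − Σ_{j≠i} x_j = 0.
Imposing symmetry (x_j = x for all j) turns Σ_{j≠i} x_j into 2x, so 279 = 6x and x = 46.5.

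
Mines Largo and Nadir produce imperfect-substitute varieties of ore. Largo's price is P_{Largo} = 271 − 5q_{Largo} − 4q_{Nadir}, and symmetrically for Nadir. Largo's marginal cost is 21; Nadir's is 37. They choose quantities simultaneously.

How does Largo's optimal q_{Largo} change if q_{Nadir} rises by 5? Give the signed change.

-2

Mine Largo's profit: π = q_{Largo}(271 − 5q_{Largo} − 4q_{Nadir}) − 21q_{Largo}.
∂π/∂q_{Largo} = 250 − 10q_{Largo} − 4q_{Nadir} = 0 ⇒ q_{Largo} = 25 − 0.4q_{Nadir}.
The reaction-function slope is −0.4, so a 5-unit rise in q_{Nadir} moves q_{Largo} by −0.4 × 5 = −2. Largo's best response falls — the actions are strategic substitutes.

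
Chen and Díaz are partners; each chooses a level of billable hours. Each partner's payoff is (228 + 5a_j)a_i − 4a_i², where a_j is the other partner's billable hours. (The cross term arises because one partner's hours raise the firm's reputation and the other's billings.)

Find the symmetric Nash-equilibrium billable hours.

Chen's payoff is (228 + 5a_D)a_C − 4a_C².
∂π/∂a_C = 228 + 5a_D − 8a_C = 0, so a_C = 28.5 + 0.625a_D.
Setting a_C = a_D in the reaction function: a_C = 28.5 + 0.625a_C, so a_C = 28.5 / 0.375 = 76.

76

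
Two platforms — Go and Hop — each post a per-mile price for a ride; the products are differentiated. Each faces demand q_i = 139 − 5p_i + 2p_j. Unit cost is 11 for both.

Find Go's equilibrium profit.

877.8125

Go's profit: π = (p_{Go} − 11)(139 − 5p_{Go} + 2p_{Hop}).
∂π/∂p_{Go} = 194 − 10p_{Go} + 2p_{Hop} = 0 ⇒ p_{Go} = 19.4 + 0.2p_{Hop}.
The game is symmetric, so in equilibrium p_{Hop} = p_{Go}: the reaction function gives 0.8p_{Go} = 19.4, hence p_{Go} = 24.25.
q_{Go} = 139 − 5·24.25 + 2·24.25 = 66.25.
Profit = (24.25 − 11)·66.25 = 877.8125.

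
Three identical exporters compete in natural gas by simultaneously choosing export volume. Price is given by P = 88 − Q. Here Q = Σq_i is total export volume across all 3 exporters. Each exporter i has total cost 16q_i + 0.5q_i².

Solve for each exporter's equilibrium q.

A representative exporter's profit is π_i = q_i(88 − Q) − 16q_i − 0.5q_i², with Q = q_i + Σ_{j≠i} q_j.
First-order condition: 72 − 3q_i − Σ_{j≠i} q_j = 0.
With identical exporters, set every q_j = q: then 72 − 3q − 2q = 0, i.e. q = 72/5 = 14.4.

14.4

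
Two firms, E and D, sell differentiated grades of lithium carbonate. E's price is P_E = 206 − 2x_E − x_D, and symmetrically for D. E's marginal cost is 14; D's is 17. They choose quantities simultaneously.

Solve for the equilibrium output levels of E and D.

Firm E's profit: π = x_E(206 − 2x_E − x_D) − 14x_E.
∂π/∂x_E = 192 − 4x_E − x_D = 0 ⇒ x_E = 48 − 0.25x_D.
Similarly x_D = 47.25 − 0.25x_E.
Substituting the second reaction function into the first: x_E = 48 − 0.25(47.25 − 0.25x_E), which gives 0.9375x_E = 36.1875 ⇒ x_E = 38.6.
Then x_D = 47.25 − 0.25·38.6 = 37.6.

38.6, 37.6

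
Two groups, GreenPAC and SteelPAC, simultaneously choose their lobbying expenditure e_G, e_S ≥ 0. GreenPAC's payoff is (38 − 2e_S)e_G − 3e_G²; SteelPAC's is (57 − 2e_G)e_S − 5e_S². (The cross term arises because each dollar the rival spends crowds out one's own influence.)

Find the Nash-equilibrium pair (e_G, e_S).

Expanding GreenPAC's payoff: 38e_G − 2e_Se_G − 3e_G².
∂π/∂e_G = 38 − 2e_S − 6e_G = 0, so e_G = 19/3 − (1/3)e_S.
Likewise for SteelPAC: e_S = 5.7 − 0.2e_G.
Plugging e_S into GreenPAC's best response: e_G = 19/3 − (1/3)(5.7 − 0.2e_G) ⇒ (14/15)e_G = 133/30, so e_G = 4.75.
Then e_S = 5.7 − 0.2·4.75 = 4.75.

4.75, 4.75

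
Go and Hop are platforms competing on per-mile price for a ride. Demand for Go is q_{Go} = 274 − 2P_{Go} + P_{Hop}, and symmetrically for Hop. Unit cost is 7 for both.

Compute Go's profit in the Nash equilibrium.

Go's profit: π = (P_{Go} − 7)(274 − 2P_{Go} + P_{Hop}).
∂π/∂P_{Go} = 288 − 4P_{Go} + P_{Hop} = 0 ⇒ P_{Go} = 72 + 0.25P_{Hop}.
Setting P_{Go} = P_{Hop} in the reaction function: P_{Go} = 72 + 0.25P_{Go}, so P_{Go} = 72 / 0.75 = 96.
q_{Go} = 274 − 2·96 + 96 = 178.
Profit = (96 − 7)·178 = 15842.

15842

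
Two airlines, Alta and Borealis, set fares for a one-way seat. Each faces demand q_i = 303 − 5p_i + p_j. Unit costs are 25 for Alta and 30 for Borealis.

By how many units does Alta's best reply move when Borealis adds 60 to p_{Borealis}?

Alta's profit: π = (p_{Alta} − 25)(303 − 5p_{Alta} + p_{Borealis}).
∂π/∂p_{Alta} = 428 − 10p_{Alta} + p_{Borealis} = 0 ⇒ p_{Alta} = 42.8 + 0.1p_{Borealis}.
The reaction-function slope is 0.1, so a 60-unit rise in p_{Borealis} moves p_{Alta} by 0.1 × 60 = 6. Alta's best response rises — the actions are strategic complements.

6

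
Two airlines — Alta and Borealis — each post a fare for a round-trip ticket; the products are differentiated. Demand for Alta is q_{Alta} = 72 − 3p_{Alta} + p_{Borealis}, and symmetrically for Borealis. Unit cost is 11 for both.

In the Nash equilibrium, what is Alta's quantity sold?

Alta's profit: π = (p_{Alta} − 11)(72 − 3p_{Alta} + p_{Borealis}).
∂π/∂p_{Alta} = 105 − 6p_{Alta} + p_{Borealis} = 0 ⇒ p_{Alta} = 17.5 + (1/6)p_{Borealis}.
By symmetry p_{Borealis} = p_{Alta}; substituting into the reaction function, (5/6)p_{Alta} = 17.5 and p_{Alta} = 21.
q_{Alta} = 72 − 3·21 + 21 = 30.

30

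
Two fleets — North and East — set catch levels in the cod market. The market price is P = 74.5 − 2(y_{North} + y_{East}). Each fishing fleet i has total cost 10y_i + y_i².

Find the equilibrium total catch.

16.125

Fishing fleet North's profit: π = y_{North}(74.5 − 2(y_{North} + y_{East})) − 10y_{North} − y_{North}².
∂π/∂y_{North} = 64.5 − 6y_{North} − 2y_{East} = 0, so y_{North} = 10.75 − (1/3)y_{East}.
By symmetry y_{East} = y_{North}; substituting into the reaction function, (4/3)y_{North} = 10.75 and y_{North} = 8.0625.
Total catch: 8.0625 + 8.0625 = 16.125.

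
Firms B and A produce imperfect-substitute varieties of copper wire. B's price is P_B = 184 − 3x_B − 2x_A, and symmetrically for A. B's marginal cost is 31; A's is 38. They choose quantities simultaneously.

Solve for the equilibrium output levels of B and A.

19.5625, 17.8125

Firm B's profit: π = x_B(184 − 3x_B − 2x_A) − 31x_B.
∂π/∂x_B = 153 − 6x_B − 2x_A = 0 ⇒ x_B = 25.5 − (1/3)x_A.
Similarly x_A = 73/3 − (1/3)x_B.
Substituting the second reaction function into the first: x_B = 25.5 − (1/3)(73/3 − (1/3)x_B), which gives (8/9)x_B = 313/18 ⇒ x_B = 19.5625.
Then x_A = 73/3 − (1/3)·19.5625 = 17.8125.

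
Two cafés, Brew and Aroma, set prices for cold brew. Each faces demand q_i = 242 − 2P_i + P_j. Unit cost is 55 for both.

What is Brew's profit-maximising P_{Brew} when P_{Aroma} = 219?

142.75

Brew's profit: π = (P_{Brew} − 55)(242 − 2P_{Brew} + P_{Aroma}).
∂π/∂P_{Brew} = 352 − 4P_{Brew} + P_{Aroma} = 0 ⇒ P_{Brew} = 88 + 0.25P_{Aroma}.
At P_{Aroma} = 219: P_{Brew} = 88 + 0.25·219 = 142.75.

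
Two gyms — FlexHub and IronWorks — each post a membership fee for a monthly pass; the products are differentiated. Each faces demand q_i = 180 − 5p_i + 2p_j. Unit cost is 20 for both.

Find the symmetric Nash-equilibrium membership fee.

35

FlexHub's profit: π = (p_{FlexHub} − 20)(180 − 5p_{FlexHub} + 2p_{IronWorks}).
∂π/∂p_{FlexHub} = 280 − 10p_{FlexHub} + 2p_{IronWorks} = 0 ⇒ p_{FlexHub} = 28 + 0.2p_{IronWorks}.
Setting p_{FlexHub} = p_{IronWorks} in the reaction function: p_{FlexHub} = 28 + 0.2p_{FlexHub}, so p_{FlexHub} = 28 / 0.8 = 35.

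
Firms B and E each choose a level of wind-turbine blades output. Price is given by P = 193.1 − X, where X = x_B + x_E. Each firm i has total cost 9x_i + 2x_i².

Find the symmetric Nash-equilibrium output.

26.3

Firm B's profit: π = x_B(193.1 − (x_B + x_E)) − 9x_B − 2x_B².
∂π/∂x_B = 184.1 − 6x_B − x_E = 0, so x_B = 1841/60 − (1/6)x_E.
Setting x_B = x_E in the reaction function: x_B = 1841/60 − (1/6)x_B, so x_B = (1841/60) / (7/6) = 26.3.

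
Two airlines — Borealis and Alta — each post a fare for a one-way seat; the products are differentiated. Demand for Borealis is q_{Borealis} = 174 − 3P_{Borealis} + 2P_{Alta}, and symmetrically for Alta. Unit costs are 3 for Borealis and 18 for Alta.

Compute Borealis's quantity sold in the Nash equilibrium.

136.6875

Borealis's profit: π = (P_{Borealis} − 3)(174 − 3P_{Borealis} + 2P_{Alta}).
∂π/∂P_{Borealis} = 183 − 6P_{Borealis} + 2P_{Alta} = 0 ⇒ P_{Borealis} = 30.5 + (1/3)P_{Alta}.
Similarly P_{Alta} = 38 + (1/3)P_{Borealis}.
Solving the two reaction functions simultaneously: (1 − (1/3)(1/3))P_{Borealis} = 30.5 + (1/3)·38, so (8/9)P_{Borealis} = 259/6 and P_{Borealis} = 48.5625.
Then P_{Alta} = 38 + (1/3)·48.5625 = 54.1875.
q_{Borealis} = 174 − 3·48.5625 + 2·54.1875 = 136.6875.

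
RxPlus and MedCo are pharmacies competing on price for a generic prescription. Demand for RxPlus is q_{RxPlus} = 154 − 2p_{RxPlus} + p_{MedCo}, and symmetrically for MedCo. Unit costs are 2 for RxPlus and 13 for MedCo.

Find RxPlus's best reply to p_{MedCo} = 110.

RxPlus's profit: π = (p_{RxPlus} − 2)(154 − 2p_{RxPlus} + p_{MedCo}).
∂π/∂p_{RxPlus} = 158 − 4p_{RxPlus} + p_{MedCo} = 0 ⇒ p_{RxPlus} = 39.5 + 0.25p_{MedCo}.
At p_{MedCo} = 110: p_{RxPlus} = 39.5 + 0.25·110 = 67.

67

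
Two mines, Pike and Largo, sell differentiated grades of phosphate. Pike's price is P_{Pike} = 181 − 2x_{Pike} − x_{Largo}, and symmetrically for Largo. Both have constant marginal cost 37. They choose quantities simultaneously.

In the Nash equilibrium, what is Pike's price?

Mine Pike's profit: π = x_{Pike}(181 − 2x_{Pike} − x_{Largo}) − 37x_{Pike}.
∂π/∂x_{Pike} = 144 − 4x_{Pike} − x_{Largo} = 0 ⇒ x_{Pike} = 36 − 0.25x_{Largo}.
The game is symmetric, so in equilibrium x_{Largo} = x_{Pike}: the reaction function gives 1.25x_{Pike} = 36, hence x_{Pike} = 28.8.
P_{Pike} = 181 − 2·28.8 − 28.8 = 94.6.

94.6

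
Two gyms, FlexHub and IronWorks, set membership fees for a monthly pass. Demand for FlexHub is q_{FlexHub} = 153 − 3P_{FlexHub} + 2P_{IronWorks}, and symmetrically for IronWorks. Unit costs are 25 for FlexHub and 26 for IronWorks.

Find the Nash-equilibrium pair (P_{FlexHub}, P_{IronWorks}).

FlexHub's profit: π = (P_{FlexHub} − 25)(153 − 3P_{FlexHub} + 2P_{IronWorks}).
∂π/∂P_{FlexHub} = 228 − 6P_{FlexHub} + 2P_{IronWorks} = 0 ⇒ P_{FlexHub} = 38 + (1/3)P_{IronWorks}.
Similarly P_{IronWorks} = 38.5 + (1/3)P_{FlexHub}.
Plugging P_{IronWorks} into FlexHub's best response: P_{FlexHub} = 38 + (1/3)(38.5 + (1/3)P_{FlexHub}) ⇒ (8/9)P_{FlexHub} = 305/6, so P_{FlexHub} = 57.1875.
Then P_{IronWorks} = 38.5 + (1/3)·57.1875 = 57.5625.

57.1875, 57.5625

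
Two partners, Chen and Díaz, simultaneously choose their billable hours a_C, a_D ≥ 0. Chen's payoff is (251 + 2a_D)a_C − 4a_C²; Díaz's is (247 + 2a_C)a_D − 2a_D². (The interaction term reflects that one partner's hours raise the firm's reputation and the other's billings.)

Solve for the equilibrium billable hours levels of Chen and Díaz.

Expanding Chen's payoff: 251a_C + 2a_Da_C − 4a_C².
∂π/∂a_C = 251 + 2a_D − 8a_C = 0, so a_C = 31.375 + 0.25a_D.
Likewise for Díaz: a_D = 61.75 + 0.5a_C.
Solving the two reaction functions simultaneously: (1 − (0.25)(0.5))a_C = 31.375 + 0.25·61.75, so 0.875a_C = 46.8125 and a_C = 53.5.
Then a_D = 61.75 + 0.5·53.5 = 88.5.

53.5, 88.5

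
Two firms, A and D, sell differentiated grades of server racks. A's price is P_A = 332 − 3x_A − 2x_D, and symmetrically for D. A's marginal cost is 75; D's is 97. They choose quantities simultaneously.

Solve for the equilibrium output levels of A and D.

33.5, 28

Firm A's profit: π = x_A(332 − 3x_A − 2x_D) − 75x_A.
∂π/∂x_A = 257 − 6x_A − 2x_D = 0 ⇒ x_A = 257/6 − (1/3)x_D.
Similarly x_D = 235/6 − (1/3)x_A.
Plugging x_D into A's best response: x_A = 257/6 − (1/3)(235/6 − (1/3)x_A) ⇒ (8/9)x_A = 268/9, so x_A = 33.5.
Then x_D = 235/6 − (1/3)·33.5 = 28.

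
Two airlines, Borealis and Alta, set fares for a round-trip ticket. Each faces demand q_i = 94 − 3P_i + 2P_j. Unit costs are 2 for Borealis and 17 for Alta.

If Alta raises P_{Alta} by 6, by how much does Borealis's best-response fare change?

Borealis's profit: π = (P_{Borealis} − 2)(94 − 3P_{Borealis} + 2P_{Alta}).
∂π/∂P_{Borealis} = 100 − 6P_{Borealis} + 2P_{Alta} = 0 ⇒ P_{Borealis} = 50/3 + (1/3)P_{Alta}.
The reaction-function slope is 1/3, so a 6-unit rise in P_{Alta} moves P_{Borealis} by 1/3 × 6 = 2. Borealis's best response rises — the actions are strategic complements.

2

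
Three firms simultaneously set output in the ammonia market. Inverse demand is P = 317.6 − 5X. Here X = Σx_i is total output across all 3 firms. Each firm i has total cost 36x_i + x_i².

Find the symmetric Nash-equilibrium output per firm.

A representative firm's profit is π_i = x_i(317.6 − 5X) − 36x_i − x_i², with X = x_i + Σ_{j≠i} x_j.
First-order condition: 281.6 − 12x_i − 5Σ_{j≠i} x_j = 0.
With identical firms, set every x_j = x: then 281.6 − 12x − 10x = 0, i.e. x = 281.6/22 = 12.8.

12.8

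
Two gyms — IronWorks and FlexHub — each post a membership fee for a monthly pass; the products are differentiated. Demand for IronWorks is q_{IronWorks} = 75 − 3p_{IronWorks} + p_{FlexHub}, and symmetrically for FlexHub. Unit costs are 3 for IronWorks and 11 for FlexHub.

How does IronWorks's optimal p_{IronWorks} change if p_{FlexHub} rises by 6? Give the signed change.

IronWorks's profit: π = (p_{IronWorks} − 3)(75 − 3p_{IronWorks} + p_{FlexHub}).
∂π/∂p_{IronWorks} = 84 − 6p_{IronWorks} + p_{FlexHub} = 0 ⇒ p_{IronWorks} = 14 + (1/6)p_{FlexHub}.
The reaction-function slope is 1/6, so a 6-unit rise in p_{FlexHub} moves p_{IronWorks} by 1/6 × 6 = 1. IronWorks's best response rises — the actions are strategic complements.

1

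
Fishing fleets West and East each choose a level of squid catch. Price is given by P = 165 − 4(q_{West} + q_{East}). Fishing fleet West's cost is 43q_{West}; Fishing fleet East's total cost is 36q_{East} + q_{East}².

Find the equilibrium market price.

87

Fishing fleet West's profit: π = q_{West}(165 − 4(q_{West} + q_{East})) − 43q_{West}.
∂π/∂q_{West} = 122 − 8q_{West} − 4q_{East} = 0, so q_{West} = 15.25 − 0.5q_{East}.
For East: ∂π/∂q_{East} = 129 − 10q_{East} − 4q_{West} = 0 ⇒ q_{East} = 12.9 − 0.4q_{West}.
Plugging q_{East} into West's best response: q_{West} = 15.25 − 0.5(12.9 − 0.4q_{West}) ⇒ 0.8q_{West} = 8.8, so q_{West} = 11.
Then q_{East} = 12.9 − 0.4·11 = 8.5.
Equilibrium price: P = 165 − 4·19.5 = 87.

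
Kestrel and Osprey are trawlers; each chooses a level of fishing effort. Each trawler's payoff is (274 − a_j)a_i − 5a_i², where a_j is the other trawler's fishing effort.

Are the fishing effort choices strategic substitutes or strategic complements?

Kestrel's payoff is (274 − a_O)a_K − 5a_K².
∂π/∂a_K = 274 − a_O − 10a_K = 0, so a_K = 27.4 − 0.1a_O.
The best-response slope da_K/da_O = −0.1 < 0: the reaction function is downward-sloping, so the choices are strategic substitutes.

strategic substitutes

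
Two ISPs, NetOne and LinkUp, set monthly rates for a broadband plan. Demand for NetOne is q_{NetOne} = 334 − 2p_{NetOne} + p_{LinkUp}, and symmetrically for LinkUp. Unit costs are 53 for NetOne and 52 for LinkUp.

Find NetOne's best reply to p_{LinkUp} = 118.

139.5

NetOne's profit: π = (p_{NetOne} − 53)(334 − 2p_{NetOne} + p_{LinkUp}).
∂π/∂p_{NetOne} = 440 − 4p_{NetOne} + p_{LinkUp} = 0 ⇒ p_{NetOne} = 110 + 0.25p_{LinkUp}.
At p_{LinkUp} = 118: p_{NetOne} = 110 + 0.25·118 = 139.5.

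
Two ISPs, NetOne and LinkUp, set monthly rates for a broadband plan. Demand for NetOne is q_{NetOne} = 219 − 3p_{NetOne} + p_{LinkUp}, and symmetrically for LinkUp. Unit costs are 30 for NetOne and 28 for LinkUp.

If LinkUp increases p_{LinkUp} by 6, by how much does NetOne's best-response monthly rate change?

1

NetOne's profit: π = (p_{NetOne} − 30)(219 − 3p_{NetOne} + p_{LinkUp}).
∂π/∂p_{NetOne} = 309 − 6p_{NetOne} + p_{LinkUp} = 0 ⇒ p_{NetOne} = 51.5 + (1/6)p_{LinkUp}.
The reaction-function slope is 1/6, so a 6-unit rise in p_{LinkUp} moves p_{NetOne} by 1/6 × 6 = 1. NetOne's best response rises — the actions are strategic complements.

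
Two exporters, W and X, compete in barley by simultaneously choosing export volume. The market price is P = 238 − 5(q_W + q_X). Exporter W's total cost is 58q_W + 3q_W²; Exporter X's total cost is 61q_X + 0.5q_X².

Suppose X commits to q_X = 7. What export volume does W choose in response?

Exporter W's profit: π = q_W(238 − 5(q_W + q_X)) − 58q_W − 3q_W².
∂π/∂q_W = 180 − 16q_W − 5q_X = 0, so q_W = 11.25 − 0.3125q_X.
At q_X = 7: q_W = 11.25 − 0.3125·7 = 9.0625.

9.0625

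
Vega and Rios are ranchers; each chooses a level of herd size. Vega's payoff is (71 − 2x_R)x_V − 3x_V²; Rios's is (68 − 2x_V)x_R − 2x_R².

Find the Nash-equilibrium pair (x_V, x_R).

7.4, 13.3

Expanding Vega's payoff: 71x_V − 2x_Rx_V − 3x_V².
∂π/∂x_V = 71 − 2x_R − 6x_V = 0, so x_V = 71/6 − (1/3)x_R.
Likewise for Rios: x_R = 17 − 0.5x_V.
Substituting the second reaction function into the first: x_V = 71/6 − (1/3)(17 − 0.5x_V), which gives (5/6)x_V = 37/6 ⇒ x_V = 7.4.
Then x_R = 17 − 0.5·7.4 = 13.3.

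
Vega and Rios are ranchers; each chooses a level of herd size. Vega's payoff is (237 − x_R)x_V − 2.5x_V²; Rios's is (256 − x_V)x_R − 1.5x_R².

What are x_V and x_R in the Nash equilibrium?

32.5, 74.5

Expanding Vega's payoff: 237x_V − x_Rx_V − 2.5x_V².
∂π/∂x_V = 237 − x_R − 5x_V = 0, so x_V = 47.4 − 0.2x_R.
Likewise for Rios: x_R = 256/3 − (1/3)x_V.
Substituting the second reaction function into the first: x_V = 47.4 − 0.2(256/3 − (1/3)x_V), which gives (14/15)x_V = 91/3 ⇒ x_V = 32.5.
Then x_R = 256/3 − (1/3)·32.5 = 74.5.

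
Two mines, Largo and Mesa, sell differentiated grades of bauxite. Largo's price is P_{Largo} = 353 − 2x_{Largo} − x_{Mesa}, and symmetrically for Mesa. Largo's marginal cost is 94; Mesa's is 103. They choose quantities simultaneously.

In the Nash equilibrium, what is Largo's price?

Mine Largo's profit: π = x_{Largo}(353 − 2x_{Largo} − x_{Mesa}) − 94x_{Largo}.
∂π/∂x_{Largo} = 259 − 4x_{Largo} − x_{Mesa} = 0 ⇒ x_{Largo} = 64.75 − 0.25x_{Mesa}.
Similarly x_{Mesa} = 62.5 − 0.25x_{Largo}.
Plugging x_{Mesa} into Largo's best response: x_{Largo} = 64.75 − 0.25(62.5 − 0.25x_{Largo}) ⇒ 0.9375x_{Largo} = 49.125, so x_{Largo} = 52.4.
Then x_{Mesa} = 62.5 − 0.25·52.4 = 49.4.
P_{Largo} = 353 − 2·52.4 − 49.4 = 198.8.

198.8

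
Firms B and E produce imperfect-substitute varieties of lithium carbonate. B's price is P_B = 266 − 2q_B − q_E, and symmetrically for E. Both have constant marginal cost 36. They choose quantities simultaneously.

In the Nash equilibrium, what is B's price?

Firm B's profit: π = q_B(266 − 2q_B − q_E) − 36q_B.
∂π/∂q_B = 230 − 4q_B − q_E = 0 ⇒ q_B = 57.5 − 0.25q_E.
Setting q_B = q_E in the reaction function: q_B = 57.5 − 0.25q_B, so q_B = 57.5 / 1.25 = 46.
P_B = 266 − 2·46 − 46 = 128.

128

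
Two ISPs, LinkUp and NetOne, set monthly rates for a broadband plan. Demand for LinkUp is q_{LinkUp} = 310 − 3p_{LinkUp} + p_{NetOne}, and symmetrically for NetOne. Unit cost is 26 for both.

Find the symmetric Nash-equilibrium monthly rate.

LinkUp's profit: π = (p_{LinkUp} − 26)(310 − 3p_{LinkUp} + p_{NetOne}).
∂π/∂p_{LinkUp} = 388 − 6p_{LinkUp} + p_{NetOne} = 0 ⇒ p_{LinkUp} = 194/3 + (1/6)p_{NetOne}.
By symmetry p_{NetOne} = p_{LinkUp}; substituting into the reaction function, (5/6)p_{LinkUp} = 194/3 and p_{LinkUp} = 77.6.

77.6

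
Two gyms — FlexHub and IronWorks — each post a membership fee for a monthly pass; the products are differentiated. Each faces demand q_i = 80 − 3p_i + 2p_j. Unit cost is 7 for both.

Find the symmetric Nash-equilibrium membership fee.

FlexHub's profit: π = (p_{FlexHub} − 7)(80 − 3p_{FlexHub} + 2p_{IronWorks}).
∂π/∂p_{FlexHub} = 101 − 6p_{FlexHub} + 2p_{IronWorks} = 0 ⇒ p_{FlexHub} = 101/6 + (1/3)p_{IronWorks}.
The game is symmetric, so in equilibrium p_{IronWorks} = p_{FlexHub}: the reaction function gives (2/3)p_{FlexHub} = 101/6, hence p_{FlexHub} = 25.25.

25.25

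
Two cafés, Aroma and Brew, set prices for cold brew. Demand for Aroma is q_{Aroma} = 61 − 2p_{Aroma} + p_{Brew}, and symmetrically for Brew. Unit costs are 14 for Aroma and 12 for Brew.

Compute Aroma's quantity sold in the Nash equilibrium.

Aroma's profit: π = (p_{Aroma} − 14)(61 − 2p_{Aroma} + p_{Brew}).
∂π/∂p_{Aroma} = 89 − 4p_{Aroma} + p_{Brew} = 0 ⇒ p_{Aroma} = 22.25 + 0.25p_{Brew}.
Similarly p_{Brew} = 21.25 + 0.25p_{Aroma}.
Substituting the second reaction function into the first: p_{Aroma} = 22.25 + 0.25(21.25 + 0.25p_{Aroma}), which gives 0.9375p_{Aroma} = 27.5625 ⇒ p_{Aroma} = 29.4.
Then p_{Brew} = 21.25 + 0.25·29.4 = 28.6.
q_{Aroma} = 61 − 2·29.4 + 28.6 = 30.8.

30.8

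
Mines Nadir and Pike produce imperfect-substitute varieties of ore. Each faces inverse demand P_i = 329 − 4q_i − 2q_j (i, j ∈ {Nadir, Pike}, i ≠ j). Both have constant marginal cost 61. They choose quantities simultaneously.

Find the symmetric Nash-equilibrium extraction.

Mine Nadir's profit: π = q_{Nadir}(329 − 4q_{Nadir} − 2q_{Pike}) − 61q_{Nadir}.
∂π/∂q_{Nadir} = 268 − 8q_{Nadir} − 2q_{Pike} = 0 ⇒ q_{Nadir} = 33.5 − 0.25q_{Pike}.
The game is symmetric, so in equilibrium q_{Pike} = q_{Nadir}: the reaction function gives 1.25q_{Nadir} = 33.5, hence q_{Nadir} = 26.8.

26.8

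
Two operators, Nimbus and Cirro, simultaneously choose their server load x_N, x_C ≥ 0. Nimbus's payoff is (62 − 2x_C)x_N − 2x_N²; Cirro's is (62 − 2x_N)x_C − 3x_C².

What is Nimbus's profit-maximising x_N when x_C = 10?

Expanding Nimbus's payoff: 62x_N − 2x_Cx_N − 2x_N².
∂π/∂x_N = 62 − 2x_C − 4x_N = 0, so x_N = 15.5 − 0.5x_C.
At x_C = 10: x_N = 15.5 − 0.5·10 = 10.5.

10.5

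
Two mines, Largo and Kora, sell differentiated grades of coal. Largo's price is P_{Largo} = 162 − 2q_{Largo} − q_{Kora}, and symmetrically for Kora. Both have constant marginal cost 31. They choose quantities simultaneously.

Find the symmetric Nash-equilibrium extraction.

26.2

Mine Largo's profit: π = q_{Largo}(162 − 2q_{Largo} − q_{Kora}) − 31q_{Largo}.
∂π/∂q_{Largo} = 131 − 4q_{Largo} − q_{Kora} = 0 ⇒ q_{Largo} = 32.75 − 0.25q_{Kora}.
By symmetry q_{Kora} = q_{Largo}; substituting into the reaction function, 1.25q_{Largo} = 32.75 and q_{Largo} = 26.2.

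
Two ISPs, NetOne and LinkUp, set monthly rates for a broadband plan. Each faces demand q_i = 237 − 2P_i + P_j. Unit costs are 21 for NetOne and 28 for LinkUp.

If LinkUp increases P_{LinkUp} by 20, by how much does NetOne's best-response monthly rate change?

NetOne's profit: π = (P_{NetOne} − 21)(237 − 2P_{NetOne} + P_{LinkUp}).
∂π/∂P_{NetOne} = 279 − 4P_{NetOne} + P_{LinkUp} = 0 ⇒ P_{NetOne} = 69.75 + 0.25P_{LinkUp}.
The reaction-function slope is 0.25, so a 20-unit rise in P_{LinkUp} moves P_{NetOne} by 0.25 × 20 = 5. NetOne's best response rises — the actions are strategic complements.

5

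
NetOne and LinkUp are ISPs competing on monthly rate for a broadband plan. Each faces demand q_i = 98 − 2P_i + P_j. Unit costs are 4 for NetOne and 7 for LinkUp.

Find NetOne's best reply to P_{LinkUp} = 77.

45.75

NetOne's profit: π = (P_{NetOne} − 4)(98 − 2P_{NetOne} + P_{LinkUp}).
∂π/∂P_{NetOne} = 106 − 4P_{NetOne} + P_{LinkUp} = 0 ⇒ P_{NetOne} = 26.5 + 0.25P_{LinkUp}.
At P_{LinkUp} = 77: P_{NetOne} = 26.5 + 0.25·77 = 45.75.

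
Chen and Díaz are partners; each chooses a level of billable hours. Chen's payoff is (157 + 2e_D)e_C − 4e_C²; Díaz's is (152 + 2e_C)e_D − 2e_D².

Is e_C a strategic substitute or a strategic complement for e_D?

strategic complements

Expanding Chen's payoff: 157e_C + 2e_De_C − 4e_C².
∂π/∂e_C = 157 + 2e_D − 8e_C = 0, so e_C = 19.625 + 0.25e_D.
The best-response slope de_C/de_D = 0.25 > 0: the reaction function is upward-sloping, so the choices are strategic complements.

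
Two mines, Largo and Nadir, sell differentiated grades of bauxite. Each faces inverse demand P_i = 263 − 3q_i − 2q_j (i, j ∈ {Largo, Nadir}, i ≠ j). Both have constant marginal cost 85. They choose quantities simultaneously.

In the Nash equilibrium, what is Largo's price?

Mine Largo's profit: π = q_{Largo}(263 − 3q_{Largo} − 2q_{Nadir}) − 85q_{Largo}.
∂π/∂q_{Largo} = 178 − 6q_{Largo} − 2q_{Nadir} = 0 ⇒ q_{Largo} = 89/3 − (1/3)q_{Nadir}.
By symmetry q_{Nadir} = q_{Largo}; substituting into the reaction function, (4/3)q_{Largo} = 89/3 and q_{Largo} = 22.25.
P_{Largo} = 263 − 3·22.25 − 2·22.25 = 151.75.

151.75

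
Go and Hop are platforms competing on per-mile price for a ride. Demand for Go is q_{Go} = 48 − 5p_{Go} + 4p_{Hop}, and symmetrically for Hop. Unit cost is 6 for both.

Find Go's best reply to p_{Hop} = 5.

9.8

Go's profit: π = (p_{Go} − 6)(48 − 5p_{Go} + 4p_{Hop}).
∂π/∂p_{Go} = 78 − 10p_{Go} + 4p_{Hop} = 0 ⇒ p_{Go} = 7.8 + 0.4p_{Hop}.
At p_{Hop} = 5: p_{Go} = 7.8 + 0.4·5 = 9.8.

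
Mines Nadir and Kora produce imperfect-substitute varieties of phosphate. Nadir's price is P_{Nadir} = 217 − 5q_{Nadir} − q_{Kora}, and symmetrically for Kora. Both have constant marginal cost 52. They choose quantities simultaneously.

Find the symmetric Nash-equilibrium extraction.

15

Mine Nadir's profit: π = q_{Nadir}(217 − 5q_{Nadir} − q_{Kora}) − 52q_{Nadir}.
∂π/∂q_{Nadir} = 165 − 10q_{Nadir} − q_{Kora} = 0 ⇒ q_{Nadir} = 16.5 − 0.1q_{Kora}.
Setting q_{Nadir} = q_{Kora} in the reaction function: q_{Nadir} = 16.5 − 0.1q_{Nadir}, so q_{Nadir} = 16.5 / 1.1 = 15.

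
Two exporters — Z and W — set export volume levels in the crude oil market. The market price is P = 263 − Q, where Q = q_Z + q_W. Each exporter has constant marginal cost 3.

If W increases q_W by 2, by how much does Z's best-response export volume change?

-1

Exporter Z's profit: π = q_Z(263 − (q_Z + q_W)) − 3q_Z.
∂π/∂q_Z = 260 − 2q_Z − q_W = 0, so q_Z = 130 − 0.5q_W.
The reaction-function slope is −0.5, so a 2-unit rise in q_W moves q_Z by −0.5 × 2 = −1. Z's best response falls — the actions are strategic substitutes.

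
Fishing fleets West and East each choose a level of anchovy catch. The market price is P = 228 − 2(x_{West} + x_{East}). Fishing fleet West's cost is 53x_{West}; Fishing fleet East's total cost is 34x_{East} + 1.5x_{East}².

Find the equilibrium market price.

Fishing fleet West's profit: π = x_{West}(228 − 2(x_{West} + x_{East})) − 53x_{West}.
∂π/∂x_{West} = 175 − 4x_{West} − 2x_{East} = 0, so x_{West} = 43.75 − 0.5x_{East}.
For East: ∂π/∂x_{East} = 194 − 7x_{East} − 2x_{West} = 0 ⇒ x_{East} = 194/7 − (2/7)x_{West}.
Substituting the second reaction function into the first: x_{West} = 43.75 − 0.5(194/7 − (2/7)x_{West}), which gives (6/7)x_{West} = 837/28 ⇒ x_{West} = 34.875.
Then x_{East} = 194/7 − (2/7)·34.875 = 17.75.
Equilibrium price: P = 228 − 2·52.625 = 122.75.

122.75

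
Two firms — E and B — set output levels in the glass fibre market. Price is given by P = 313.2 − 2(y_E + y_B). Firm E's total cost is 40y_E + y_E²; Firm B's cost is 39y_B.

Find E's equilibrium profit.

Firm E's profit: π = y_E(313.2 − 2(y_E + y_B)) − 40y_E − y_E².
∂π/∂y_E = 273.2 − 6y_E − 2y_B = 0, so y_E = 683/15 − (1/3)y_B.
For B: ∂π/∂y_B = 274.2 − 4y_B − 2y_E = 0 ⇒ y_B = 68.55 − 0.5y_E.
Plugging y_B into E's best response: y_E = 683/15 − (1/3)(68.55 − 0.5y_E) ⇒ (5/6)y_E = 1361/60, so y_E = 27.22.
Then y_B = 68.55 − 0.5·27.22 = 54.94.
Price P = 313.2 − 2·82.16 = 148.88.
E's profit: (148.88 − 40)·27.22 − (27.22)² = 2222.7852.

2222.7852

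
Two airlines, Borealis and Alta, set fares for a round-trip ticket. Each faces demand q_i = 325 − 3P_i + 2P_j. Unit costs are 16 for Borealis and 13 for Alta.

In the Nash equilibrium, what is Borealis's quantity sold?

Borealis's profit: π = (P_{Borealis} − 16)(325 − 3P_{Borealis} + 2P_{Alta}).
∂π/∂P_{Borealis} = 373 − 6P_{Borealis} + 2P_{Alta} = 0 ⇒ P_{Borealis} = 373/6 + (1/3)P_{Alta}.
Similarly P_{Alta} = 182/3 + (1/3)P_{Borealis}.
Substituting the second reaction function into the first: P_{Borealis} = 373/6 + (1/3)(182/3 + (1/3)P_{Borealis}), which gives (8/9)P_{Borealis} = 1483/18 ⇒ P_{Borealis} = 92.6875.
Then P_{Alta} = 182/3 + (1/3)·92.6875 = 91.5625.
q_{Borealis} = 325 − 3·92.6875 + 2·91.5625 = 230.0625.

230.0625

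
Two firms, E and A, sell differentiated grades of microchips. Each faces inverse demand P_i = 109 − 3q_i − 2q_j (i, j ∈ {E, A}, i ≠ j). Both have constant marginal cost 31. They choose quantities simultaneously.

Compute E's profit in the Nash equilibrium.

Firm E's profit: π = q_E(109 − 3q_E − 2q_A) − 31q_E.
∂π/∂q_E = 78 − 6q_E − 2q_A = 0 ⇒ q_E = 13 − (1/3)q_A.
Setting q_E = q_A in the reaction function: q_E = 13 − (1/3)q_E, so q_E = 13 / (4/3) = 9.75.
P_E = 109 − 3·9.75 − 2·9.75 = 60.25.
Profit = (60.25 − 31)·9.75 = 285.1875.

285.1875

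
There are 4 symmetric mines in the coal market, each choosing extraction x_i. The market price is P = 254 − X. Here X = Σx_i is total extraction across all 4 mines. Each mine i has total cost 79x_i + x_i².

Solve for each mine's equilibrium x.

25

A representative mine's profit is π_i = x_i(254 − X) − 79x_i − x_i², with X = x_i + Σ_{j≠i} x_j.
First-order condition: 175 − 4x_i − Σ_{j≠i} x_j = 0.
Imposing symmetry (x_j = x for all j) turns Σ_{j≠i} x_j into 3x, so 175 = 7x and x = 25.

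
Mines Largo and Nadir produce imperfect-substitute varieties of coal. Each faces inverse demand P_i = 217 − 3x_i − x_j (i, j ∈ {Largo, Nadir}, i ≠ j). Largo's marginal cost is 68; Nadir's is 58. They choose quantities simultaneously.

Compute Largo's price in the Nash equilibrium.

131

Mine Largo's profit: π = x_{Largo}(217 − 3x_{Largo} − x_{Nadir}) − 68x_{Largo}.
∂π/∂x_{Largo} = 149 − 6x_{Largo} − x_{Nadir} = 0 ⇒ x_{Largo} = 149/6 − (1/6)x_{Nadir}.
Similarly x_{Nadir} = 26.5 − (1/6)x_{Largo}.
Solving the two reaction functions simultaneously: (1 − (−1/6)(−1/6))x_{Largo} = 149/6 − (1/6)·26.5, so (35/36)x_{Largo} = 245/12 and x_{Largo} = 21.
Then x_{Nadir} = 26.5 − (1/6)·21 = 23.
P_{Largo} = 217 − 3·21 − 23 = 131.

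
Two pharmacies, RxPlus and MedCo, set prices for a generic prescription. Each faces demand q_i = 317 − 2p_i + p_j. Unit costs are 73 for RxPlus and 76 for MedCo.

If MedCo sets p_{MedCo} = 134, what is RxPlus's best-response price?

RxPlus's profit: π = (p_{RxPlus} − 73)(317 − 2p_{RxPlus} + p_{MedCo}).
∂π/∂p_{RxPlus} = 463 − 4p_{RxPlus} + p_{MedCo} = 0 ⇒ p_{RxPlus} = 115.75 + 0.25p_{MedCo}.
At p_{MedCo} = 134: p_{RxPlus} = 115.75 + 0.25·134 = 149.25.

149.25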